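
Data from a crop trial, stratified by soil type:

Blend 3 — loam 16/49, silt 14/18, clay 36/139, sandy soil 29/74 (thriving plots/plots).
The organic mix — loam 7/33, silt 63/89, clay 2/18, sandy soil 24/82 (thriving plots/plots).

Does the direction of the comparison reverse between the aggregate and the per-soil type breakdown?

Yes

Loam: Blend 3 16/49 = 32.7%, the organic mix 7/33 = 21.2% → Blend 3
Silt: Blend 3 14/18 = 77.8%, the organic mix 63/89 = 70.8% → Blend 3
Clay: Blend 3 36/139 = 25.9%, the organic mix 2/18 = 11.1% → Blend 3
Sandy soil: Blend 3 29/74 = 39.2%, the organic mix 24/82 = 29.3% → Blend 3
Overall: Blend 3 95/280 = 33.9%, the organic mix 96/222 = 43.2% → the organic mix
Blend 3 wins each soil group but the organic mix wins overall — the comparison reverses. Blend 3's plots skew toward clay, which has a lower base rate.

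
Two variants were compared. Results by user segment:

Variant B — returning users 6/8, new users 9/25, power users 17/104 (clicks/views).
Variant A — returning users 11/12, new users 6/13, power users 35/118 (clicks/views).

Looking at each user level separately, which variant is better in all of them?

Variant A

Returning users: Variant B 6/8 = 75.0%, Variant A 11/12 = 91.7% → Variant A
New users: Variant B 9/25 = 36.0%, Variant A 6/13 = 46.2% → Variant A
Power users: Variant B 17/104 = 16.3%, Variant A 35/118 = 29.7% → Variant A
Variant A has the higher rate in all 3 groups.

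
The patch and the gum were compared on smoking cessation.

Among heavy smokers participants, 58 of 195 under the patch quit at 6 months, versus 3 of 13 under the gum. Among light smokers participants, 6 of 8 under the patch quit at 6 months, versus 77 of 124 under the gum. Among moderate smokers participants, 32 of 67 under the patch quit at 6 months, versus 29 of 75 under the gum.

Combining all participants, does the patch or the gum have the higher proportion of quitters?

the gum

Heavy smokers: the patch 58/195 = 29.7%, the gum 3/13 = 23.1% → the patch
Light smokers: the patch 6/8 = 75.0%, the gum 77/124 = 62.1% → the patch
Moderate smokers: the patch 32/67 = 47.8%, the gum 29/75 = 38.7% → the patch
Overall: the patch 96/270 = 35.6%, the gum 109/212 = 51.4% → the gum
(The patch wins every dependence group but the gum wins overall — the patch's participants skew toward the low-rate heavy smokers group.)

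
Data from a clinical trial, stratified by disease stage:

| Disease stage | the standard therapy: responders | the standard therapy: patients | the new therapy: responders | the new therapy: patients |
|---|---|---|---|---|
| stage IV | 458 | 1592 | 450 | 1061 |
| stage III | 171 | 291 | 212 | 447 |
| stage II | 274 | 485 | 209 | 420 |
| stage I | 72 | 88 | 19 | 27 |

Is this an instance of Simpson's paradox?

Stage IV: the standard therapy 458/1592 = 28.8%, the new therapy 450/1061 = 42.4% → the new therapy
Stage III: the standard therapy 171/291 = 58.8%, the new therapy 212/447 = 47.4% → the standard therapy
Stage II: the standard therapy 274/485 = 56.5%, the new therapy 209/420 = 49.8% → the standard therapy
Stage I: the standard therapy 72/88 = 81.8%, the new therapy 19/27 = 70.4% → the standard therapy
Overall: the standard therapy 975/2456 = 39.7%, the new therapy 890/1955 = 45.5% → the new therapy
Neither sweeps: the standard therapy wins 3 of 4 groups, the new therapy wins 1. The new therapy wins overall but not every group — no Simpson reversal.

No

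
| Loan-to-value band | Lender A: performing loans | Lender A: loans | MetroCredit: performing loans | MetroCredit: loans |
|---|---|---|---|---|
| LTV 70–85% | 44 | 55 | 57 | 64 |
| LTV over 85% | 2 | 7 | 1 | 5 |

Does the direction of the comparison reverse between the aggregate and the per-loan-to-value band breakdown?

No

LTV 70–85%: Lender A 44/55 = 80.0%, MetroCredit 57/64 = 89.1% → MetroCredit
LTV over 85%: Lender A 2/7 = 28.6%, MetroCredit 1/5 = 20.0% → Lender A
Overall: Lender A 46/62 = 74.2%, MetroCredit 58/69 = 84.1% → MetroCredit
Neither sweeps: Lender A wins 1 of 2 groups, MetroCredit wins 1. MetroCredit wins overall but not every group — no Simpson reversal.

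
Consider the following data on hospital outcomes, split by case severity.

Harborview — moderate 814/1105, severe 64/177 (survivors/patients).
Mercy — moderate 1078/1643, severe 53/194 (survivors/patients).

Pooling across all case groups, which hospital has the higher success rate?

Harborview

Moderate: Harborview 814/1105 = 73.7%, Mercy 1078/1643 = 65.6% → Harborview
Severe: Harborview 64/177 = 36.2%, Mercy 53/194 = 27.3% → Harborview
Overall: Harborview 878/1282 = 68.5%, Mercy 1131/1837 = 61.6% → Harborview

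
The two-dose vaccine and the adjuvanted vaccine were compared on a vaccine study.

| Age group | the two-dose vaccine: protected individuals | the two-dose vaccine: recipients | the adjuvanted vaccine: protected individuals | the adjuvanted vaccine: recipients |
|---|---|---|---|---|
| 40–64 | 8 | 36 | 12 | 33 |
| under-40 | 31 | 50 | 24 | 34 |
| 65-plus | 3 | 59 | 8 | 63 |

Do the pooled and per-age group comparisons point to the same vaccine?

40–64: the two-dose vaccine 8/36 = 22.2%, the adjuvanted vaccine 12/33 = 36.4% → the adjuvanted vaccine
Under-40: the two-dose vaccine 31/50 = 62.0%, the adjuvanted vaccine 24/34 = 70.6% → the adjuvanted vaccine
65-plus: the two-dose vaccine 3/59 = 5.1%, the adjuvanted vaccine 8/63 = 12.7% → the adjuvanted vaccine
Overall: the two-dose vaccine 42/145 = 29.0%, the adjuvanted vaccine 44/130 = 33.8% → the adjuvanted vaccine
The adjuvanted vaccine wins overall and in every age group — no reversal.

Yes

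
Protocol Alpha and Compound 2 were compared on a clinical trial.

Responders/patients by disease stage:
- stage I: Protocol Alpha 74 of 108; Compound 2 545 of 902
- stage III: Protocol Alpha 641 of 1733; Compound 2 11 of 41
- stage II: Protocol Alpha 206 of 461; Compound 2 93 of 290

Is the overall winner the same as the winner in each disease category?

No

Stage I: Protocol Alpha 74/108 = 68.5%, Compound 2 545/902 = 60.4% → Protocol Alpha
Stage III: Protocol Alpha 641/1733 = 37.0%, Compound 2 11/41 = 26.8% → Protocol Alpha
Stage II: Protocol Alpha 206/461 = 44.7%, Compound 2 93/290 = 32.1% → Protocol Alpha
Overall: Protocol Alpha 921/2302 = 40.0%, Compound 2 649/1233 = 52.6% → Compound 2
Protocol Alpha wins each disease group but Compound 2 wins overall — the comparison reverses. Protocol Alpha's patients skew toward stage III, which has a lower base rate.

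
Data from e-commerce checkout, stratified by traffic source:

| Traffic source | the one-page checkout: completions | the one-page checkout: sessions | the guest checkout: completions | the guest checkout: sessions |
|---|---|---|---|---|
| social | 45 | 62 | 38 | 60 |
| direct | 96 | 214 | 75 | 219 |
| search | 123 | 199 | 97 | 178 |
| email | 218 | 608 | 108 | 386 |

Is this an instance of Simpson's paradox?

Social: the one-page checkout 45/62 = 72.6%, the guest checkout 38/60 = 63.3% → the one-page checkout
Direct: the one-page checkout 96/214 = 44.9%, the guest checkout 75/219 = 34.2% → the one-page checkout
Search: the one-page checkout 123/199 = 61.8%, the guest checkout 97/178 = 54.5% → the one-page checkout
Email: the one-page checkout 218/608 = 35.9%, the guest checkout 108/386 = 28.0% → the one-page checkout
Overall: the one-page checkout 482/1083 = 44.5%, the guest checkout 318/843 = 37.7% → the one-page checkout
The one-page checkout wins overall and in every traffic group — no reversal.

No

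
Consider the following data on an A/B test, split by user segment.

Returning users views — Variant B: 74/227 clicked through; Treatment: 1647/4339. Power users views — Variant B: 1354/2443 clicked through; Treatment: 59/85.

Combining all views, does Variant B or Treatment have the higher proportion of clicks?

Returning users: Variant B 74/227 = 32.6%, Treatment 1647/4339 = 38.0% → Treatment
Power users: Variant B 1354/2443 = 55.4%, Treatment 59/85 = 69.4% → Treatment
Overall: Variant B 1428/2670 = 53.5%, Treatment 1706/4424 = 38.6% → Variant B
(Treatment wins every user group but Variant B wins overall — Treatment's views skew toward the low-rate returning users group.)

Variant B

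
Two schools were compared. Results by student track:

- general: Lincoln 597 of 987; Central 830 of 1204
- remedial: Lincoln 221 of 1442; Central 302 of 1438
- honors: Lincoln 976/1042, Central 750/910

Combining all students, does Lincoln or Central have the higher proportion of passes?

General: Lincoln 597/987 = 60.5%, Central 830/1204 = 68.9% → Central
Remedial: Lincoln 221/1442 = 15.3%, Central 302/1438 = 21.0% → Central
Honors: Lincoln 976/1042 = 93.7%, Central 750/910 = 82.4% → Lincoln
Overall: Lincoln 1794/3471 = 51.7%, Central 1882/3552 = 53.0% → Central
(Neither sweeps every student group, but Central has the higher pooled rate.)

Central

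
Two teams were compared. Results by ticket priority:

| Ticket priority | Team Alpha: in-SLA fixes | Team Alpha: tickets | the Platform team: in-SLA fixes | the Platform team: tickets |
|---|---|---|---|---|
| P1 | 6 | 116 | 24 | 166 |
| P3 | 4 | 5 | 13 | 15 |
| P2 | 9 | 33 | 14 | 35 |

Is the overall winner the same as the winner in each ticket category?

Yes

P1: Team Alpha 6/116 = 5.2%, the Platform team 24/166 = 14.5% → the Platform team
P3: Team Alpha 4/5 = 80.0%, the Platform team 13/15 = 86.7% → the Platform team
P2: Team Alpha 9/33 = 27.3%, the Platform team 14/35 = 40.0% → the Platform team
Overall: Team Alpha 19/154 = 12.3%, the Platform team 51/216 = 23.6% → the Platform team
The Platform team wins overall and in every ticket group — no reversal.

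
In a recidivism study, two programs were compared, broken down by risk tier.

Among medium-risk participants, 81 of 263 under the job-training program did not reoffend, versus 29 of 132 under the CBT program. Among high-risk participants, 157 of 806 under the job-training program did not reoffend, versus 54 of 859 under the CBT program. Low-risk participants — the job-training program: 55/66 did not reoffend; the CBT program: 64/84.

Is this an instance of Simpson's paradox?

Medium-risk: the job-training program 81/263 = 30.8%, the CBT program 29/132 = 22.0% → the job-training program
High-risk: the job-training program 157/806 = 19.5%, the CBT program 54/859 = 6.3% → the job-training program
Low-risk: the job-training program 55/66 = 83.3%, the CBT program 64/84 = 76.2% → the job-training program
Overall: the job-training program 293/1135 = 25.8%, the CBT program 147/1075 = 13.7% → the job-training program
The job-training program wins overall and in every risk group — no reversal.

No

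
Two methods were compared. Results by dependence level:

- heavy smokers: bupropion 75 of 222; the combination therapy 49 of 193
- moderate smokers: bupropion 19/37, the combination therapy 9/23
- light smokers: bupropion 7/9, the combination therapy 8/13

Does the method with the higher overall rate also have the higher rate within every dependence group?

Yes

Heavy smokers: bupropion 75/222 = 33.8%, the combination therapy 49/193 = 25.4% → bupropion
Moderate smokers: bupropion 19/37 = 51.4%, the combination therapy 9/23 = 39.1% → bupropion
Light smokers: bupropion 7/9 = 77.8%, the combination therapy 8/13 = 61.5% → bupropion
Overall: bupropion 101/268 = 37.7%, the combination therapy 66/229 = 28.8% → bupropion
Bupropion wins overall and in every dependence group — no reversal.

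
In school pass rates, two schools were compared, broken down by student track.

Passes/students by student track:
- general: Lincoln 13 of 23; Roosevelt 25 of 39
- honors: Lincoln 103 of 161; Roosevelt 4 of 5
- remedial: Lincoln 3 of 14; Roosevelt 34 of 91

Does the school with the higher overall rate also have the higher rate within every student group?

No

General: Lincoln 13/23 = 56.5%, Roosevelt 25/39 = 64.1% → Roosevelt
Honors: Lincoln 103/161 = 64.0%, Roosevelt 4/5 = 80.0% → Roosevelt
Remedial: Lincoln 3/14 = 21.4%, Roosevelt 34/91 = 37.4% → Roosevelt
Overall: Lincoln 119/198 = 60.1%, Roosevelt 63/135 = 46.7% → Lincoln
Roosevelt wins each student group but Lincoln wins overall — the comparison reverses. Roosevelt's students skew toward remedial, which has a lower base rate.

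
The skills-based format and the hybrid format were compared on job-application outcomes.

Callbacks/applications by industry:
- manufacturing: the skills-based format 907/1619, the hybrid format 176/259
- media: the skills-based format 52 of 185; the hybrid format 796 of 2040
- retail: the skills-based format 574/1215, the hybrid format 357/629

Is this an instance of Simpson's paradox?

Manufacturing: the skills-based format 907/1619 = 56.0%, the hybrid format 176/259 = 68.0% → the hybrid format
Media: the skills-based format 52/185 = 28.1%, the hybrid format 796/2040 = 39.0% → the hybrid format
Retail: the skills-based format 574/1215 = 47.2%, the hybrid format 357/629 = 56.8% → the hybrid format
Overall: the skills-based format 1533/3019 = 50.8%, the hybrid format 1329/2928 = 45.4% → the skills-based format
The hybrid format wins each industry group but the skills-based format wins overall — the comparison reverses. The hybrid format's applications skew toward media, which has a lower base rate.

Yes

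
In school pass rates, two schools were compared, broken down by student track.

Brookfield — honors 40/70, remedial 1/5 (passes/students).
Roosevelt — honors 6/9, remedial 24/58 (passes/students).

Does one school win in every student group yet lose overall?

Yes

Honors: Brookfield 40/70 = 57.1%, Roosevelt 6/9 = 66.7% → Roosevelt
Remedial: Brookfield 1/5 = 20.0%, Roosevelt 24/58 = 41.4% → Roosevelt
Overall: Brookfield 41/75 = 54.7%, Roosevelt 30/67 = 44.8% → Brookfield
Roosevelt wins each student group but Brookfield wins overall — the comparison reverses. Roosevelt's students skew toward remedial, which has a lower base rate.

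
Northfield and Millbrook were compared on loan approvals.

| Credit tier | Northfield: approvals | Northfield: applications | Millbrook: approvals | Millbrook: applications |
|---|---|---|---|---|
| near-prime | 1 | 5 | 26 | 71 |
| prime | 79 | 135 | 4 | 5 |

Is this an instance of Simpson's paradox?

Near-prime: Northfield 1/5 = 20.0%, Millbrook 26/71 = 36.6% → Millbrook
Prime: Northfield 79/135 = 58.5%, Millbrook 4/5 = 80.0% → Millbrook
Overall: Northfield 80/140 = 57.1%, Millbrook 30/76 = 39.5% → Northfield
Millbrook wins each credit group but Northfield wins overall — the comparison reverses. Millbrook's applications skew toward near-prime, which has a lower base rate.

Yes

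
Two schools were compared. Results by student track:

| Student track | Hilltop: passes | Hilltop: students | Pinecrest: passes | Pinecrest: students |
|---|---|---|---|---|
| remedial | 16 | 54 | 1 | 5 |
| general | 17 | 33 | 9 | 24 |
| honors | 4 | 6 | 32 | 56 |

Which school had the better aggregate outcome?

Remedial: Hilltop 16/54 = 29.6%, Pinecrest 1/5 = 20.0% → Hilltop
General: Hilltop 17/33 = 51.5%, Pinecrest 9/24 = 37.5% → Hilltop
Honors: Hilltop 4/6 = 66.7%, Pinecrest 32/56 = 57.1% → Hilltop
Overall: Hilltop 37/93 = 39.8%, Pinecrest 42/85 = 49.4% → Pinecrest
(Hilltop wins every student group but Pinecrest wins overall — Hilltop's students skew toward the low-rate remedial group.)

Pinecrest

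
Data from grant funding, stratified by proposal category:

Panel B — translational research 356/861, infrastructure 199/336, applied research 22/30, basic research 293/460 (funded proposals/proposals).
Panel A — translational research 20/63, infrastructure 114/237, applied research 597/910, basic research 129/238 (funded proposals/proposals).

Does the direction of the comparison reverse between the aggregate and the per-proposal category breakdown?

Translational research: Panel B 356/861 = 41.3%, Panel A 20/63 = 31.7% → Panel B
Infrastructure: Panel B 199/336 = 59.2%, Panel A 114/237 = 48.1% → Panel B
Applied research: Panel B 22/30 = 73.3%, Panel A 597/910 = 65.6% → Panel B
Basic research: Panel B 293/460 = 63.7%, Panel A 129/238 = 54.2% → Panel B
Overall: Panel B 870/1687 = 51.6%, Panel A 860/1448 = 59.4% → Panel A
Panel B wins each proposal group but Panel A wins overall — the comparison reverses. Panel B's proposals skew toward translational research, which has a lower base rate.

Yes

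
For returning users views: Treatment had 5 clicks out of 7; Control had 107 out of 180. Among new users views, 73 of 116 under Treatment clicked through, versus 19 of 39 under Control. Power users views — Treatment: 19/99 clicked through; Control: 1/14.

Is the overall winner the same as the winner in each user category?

Returning users: Treatment 5/7 = 71.4%, Control 107/180 = 59.4% → Treatment
New users: Treatment 73/116 = 62.9%, Control 19/39 = 48.7% → Treatment
Power users: Treatment 19/99 = 19.2%, Control 1/14 = 7.1% → Treatment
Overall: Treatment 97/222 = 43.7%, Control 127/233 = 54.5% → Control
Treatment wins each user group but Control wins overall — the comparison reverses. Treatment's views skew toward power users, which has a lower base rate.

No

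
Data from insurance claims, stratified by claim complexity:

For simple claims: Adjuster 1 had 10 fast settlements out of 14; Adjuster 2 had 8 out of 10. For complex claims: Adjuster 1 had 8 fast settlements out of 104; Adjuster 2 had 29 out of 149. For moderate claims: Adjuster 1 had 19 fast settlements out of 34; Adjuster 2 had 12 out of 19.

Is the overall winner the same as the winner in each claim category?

Simple: Adjuster 1 10/14 = 71.4%, Adjuster 2 8/10 = 80.0% → Adjuster 2
Complex: Adjuster 1 8/104 = 7.7%, Adjuster 2 29/149 = 19.5% → Adjuster 2
Moderate: Adjuster 1 19/34 = 55.9%, Adjuster 2 12/19 = 63.2% → Adjuster 2
Overall: Adjuster 1 37/152 = 24.3%, Adjuster 2 49/178 = 27.5% → Adjuster 2
Adjuster 2 wins overall and in every claim group — no reversal.

Yes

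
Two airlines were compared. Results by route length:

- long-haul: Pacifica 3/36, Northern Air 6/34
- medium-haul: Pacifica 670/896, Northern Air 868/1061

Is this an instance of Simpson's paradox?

Long-haul: Pacifica 3/36 = 8.3%, Northern Air 6/34 = 17.6% → Northern Air
Medium-haul: Pacifica 670/896 = 74.8%, Northern Air 868/1061 = 81.8% → Northern Air
Overall: Pacifica 673/932 = 72.2%, Northern Air 874/1095 = 79.8% → Northern Air
Northern Air wins overall and in every route group — no reversal.

No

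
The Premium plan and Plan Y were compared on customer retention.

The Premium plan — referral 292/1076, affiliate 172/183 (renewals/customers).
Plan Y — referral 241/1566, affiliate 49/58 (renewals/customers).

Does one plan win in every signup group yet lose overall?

Referral: the Premium plan 292/1076 = 27.1%, Plan Y 241/1566 = 15.4% → the Premium plan
Affiliate: the Premium plan 172/183 = 94.0%, Plan Y 49/58 = 84.5% → the Premium plan
Overall: the Premium plan 464/1259 = 36.9%, Plan Y 290/1624 = 17.9% → the Premium plan
The Premium plan wins overall and in every signup group — no reversal.

No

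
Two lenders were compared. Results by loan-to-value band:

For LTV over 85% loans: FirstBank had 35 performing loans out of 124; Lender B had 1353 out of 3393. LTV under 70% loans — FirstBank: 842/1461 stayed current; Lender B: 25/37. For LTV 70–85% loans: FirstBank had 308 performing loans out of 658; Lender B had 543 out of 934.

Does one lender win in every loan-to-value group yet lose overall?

Yes

LTV over 85%: FirstBank 35/124 = 28.2%, Lender B 1353/3393 = 39.9% → Lender B
LTV under 70%: FirstBank 842/1461 = 57.6%, Lender B 25/37 = 67.6% → Lender B
LTV 70–85%: FirstBank 308/658 = 46.8%, Lender B 543/934 = 58.1% → Lender B
Overall: FirstBank 1185/2243 = 52.8%, Lender B 1921/4364 = 44.0% → FirstBank
Lender B wins each loan-to-value group but FirstBank wins overall — the comparison reverses. Lender B's loans skew toward LTV over 85%, which has a lower base rate.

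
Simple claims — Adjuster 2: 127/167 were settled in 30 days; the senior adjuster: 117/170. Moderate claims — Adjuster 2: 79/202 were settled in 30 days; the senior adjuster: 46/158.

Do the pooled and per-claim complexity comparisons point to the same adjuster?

Simple: Adjuster 2 127/167 = 76.0%, the senior adjuster 117/170 = 68.8% → Adjuster 2
Moderate: Adjuster 2 79/202 = 39.1%, the senior adjuster 46/158 = 29.1% → Adjuster 2
Overall: Adjuster 2 206/369 = 55.8%, the senior adjuster 163/328 = 49.7% → Adjuster 2
Adjuster 2 wins overall and in every claim group — no reversal.

Yes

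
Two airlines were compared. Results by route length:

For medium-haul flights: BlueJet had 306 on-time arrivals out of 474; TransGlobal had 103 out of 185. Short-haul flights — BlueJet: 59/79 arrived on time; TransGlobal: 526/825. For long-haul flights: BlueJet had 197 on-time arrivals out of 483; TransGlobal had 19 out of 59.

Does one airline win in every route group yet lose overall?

Yes

Medium-haul: BlueJet 306/474 = 64.6%, TransGlobal 103/185 = 55.7% → BlueJet
Short-haul: BlueJet 59/79 = 74.7%, TransGlobal 526/825 = 63.8% → BlueJet
Long-haul: BlueJet 197/483 = 40.8%, TransGlobal 19/59 = 32.2% → BlueJet
Overall: BlueJet 562/1036 = 54.2%, TransGlobal 648/1069 = 60.6% → TransGlobal
BlueJet wins each route group but TransGlobal wins overall — the comparison reverses. BlueJet's flights skew toward long-haul, which has a lower base rate.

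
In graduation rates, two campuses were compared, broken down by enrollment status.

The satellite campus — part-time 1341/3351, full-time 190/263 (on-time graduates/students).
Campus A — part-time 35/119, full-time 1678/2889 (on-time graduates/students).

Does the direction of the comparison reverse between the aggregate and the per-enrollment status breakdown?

Part-time: the satellite campus 1341/3351 = 40.0%, Campus A 35/119 = 29.4% → the satellite campus
Full-time: the satellite campus 190/263 = 72.2%, Campus A 1678/2889 = 58.1% → the satellite campus
Overall: the satellite campus 1531/3614 = 42.4%, Campus A 1713/3008 = 56.9% → Campus A
The satellite campus wins each enrollment group but Campus A wins overall — the comparison reverses. The satellite campus's students skew toward part-time, which has a lower base rate.

Yes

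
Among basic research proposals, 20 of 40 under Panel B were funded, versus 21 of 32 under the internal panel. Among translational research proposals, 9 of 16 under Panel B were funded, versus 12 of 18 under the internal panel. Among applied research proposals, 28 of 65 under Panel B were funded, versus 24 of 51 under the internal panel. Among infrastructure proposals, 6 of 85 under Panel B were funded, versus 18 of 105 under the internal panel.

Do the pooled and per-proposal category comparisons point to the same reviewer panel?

Yes

Basic research: Panel B 20/40 = 50.0%, the internal panel 21/32 = 65.6% → the internal panel
Translational research: Panel B 9/16 = 56.2%, the internal panel 12/18 = 66.7% → the internal panel
Applied research: Panel B 28/65 = 43.1%, the internal panel 24/51 = 47.1% → the internal panel
Infrastructure: Panel B 6/85 = 7.1%, the internal panel 18/105 = 17.1% → the internal panel
Overall: Panel B 63/206 = 30.6%, the internal panel 75/206 = 36.4% → the internal panel
The internal panel wins overall and in every proposal group — no reversal.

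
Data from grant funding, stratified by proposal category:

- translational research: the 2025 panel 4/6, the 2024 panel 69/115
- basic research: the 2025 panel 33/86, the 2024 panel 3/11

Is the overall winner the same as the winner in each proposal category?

Translational research: the 2025 panel 4/6 = 66.7%, the 2024 panel 69/115 = 60.0% → the 2025 panel
Basic research: the 2025 panel 33/86 = 38.4%, the 2024 panel 3/11 = 27.3% → the 2025 panel
Overall: the 2025 panel 37/92 = 40.2%, the 2024 panel 72/126 = 57.1% → the 2024 panel
The 2025 panel wins each proposal group but the 2024 panel wins overall — the comparison reverses. The 2025 panel's proposals skew toward basic research, which has a lower base rate.

No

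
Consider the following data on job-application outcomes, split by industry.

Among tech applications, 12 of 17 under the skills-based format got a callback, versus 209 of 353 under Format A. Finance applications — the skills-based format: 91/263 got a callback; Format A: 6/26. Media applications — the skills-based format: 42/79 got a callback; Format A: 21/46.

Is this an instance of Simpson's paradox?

Tech: the skills-based format 12/17 = 70.6%, Format A 209/353 = 59.2% → the skills-based format
Finance: the skills-based format 91/263 = 34.6%, Format A 6/26 = 23.1% → the skills-based format
Media: the skills-based format 42/79 = 53.2%, Format A 21/46 = 45.7% → the skills-based format
Overall: the skills-based format 145/359 = 40.4%, Format A 236/425 = 55.5% → Format A
The skills-based format wins each industry group but Format A wins overall — the comparison reverses. The skills-based format's applications skew toward finance, which has a lower base rate.

Yes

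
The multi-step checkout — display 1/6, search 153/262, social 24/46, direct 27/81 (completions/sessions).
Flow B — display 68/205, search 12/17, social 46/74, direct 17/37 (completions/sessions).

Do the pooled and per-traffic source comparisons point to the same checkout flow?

No

Display: the multi-step checkout 1/6 = 16.7%, Flow B 68/205 = 33.2% → Flow B
Search: the multi-step checkout 153/262 = 58.4%, Flow B 12/17 = 70.6% → Flow B
Social: the multi-step checkout 24/46 = 52.2%, Flow B 46/74 = 62.2% → Flow B
Direct: the multi-step checkout 27/81 = 33.3%, Flow B 17/37 = 45.9% → Flow B
Overall: the multi-step checkout 205/395 = 51.9%, Flow B 143/333 = 42.9% → the multi-step checkout
Flow B wins each traffic group but the multi-step checkout wins overall — the comparison reverses. Flow B's sessions skew toward display, which has a lower base rate.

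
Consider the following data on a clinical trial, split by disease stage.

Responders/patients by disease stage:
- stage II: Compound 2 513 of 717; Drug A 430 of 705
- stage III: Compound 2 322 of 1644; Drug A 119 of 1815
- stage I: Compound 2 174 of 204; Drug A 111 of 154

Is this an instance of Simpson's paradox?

Stage II: Compound 2 513/717 = 71.5%, Drug A 430/705 = 61.0% → Compound 2
Stage III: Compound 2 322/1644 = 19.6%, Drug A 119/1815 = 6.6% → Compound 2
Stage I: Compound 2 174/204 = 85.3%, Drug A 111/154 = 72.1% → Compound 2
Overall: Compound 2 1009/2565 = 39.3%, Drug A 660/2674 = 24.7% → Compound 2
Compound 2 wins overall and in every disease group — no reversal.

No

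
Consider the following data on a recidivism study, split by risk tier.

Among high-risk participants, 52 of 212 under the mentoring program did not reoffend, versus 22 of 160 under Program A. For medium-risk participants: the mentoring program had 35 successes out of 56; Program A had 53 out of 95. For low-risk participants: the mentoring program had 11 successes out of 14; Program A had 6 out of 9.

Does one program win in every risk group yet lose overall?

High-risk: the mentoring program 52/212 = 24.5%, Program A 22/160 = 13.8% → the mentoring program
Medium-risk: the mentoring program 35/56 = 62.5%, Program A 53/95 = 55.8% → the mentoring program
Low-risk: the mentoring program 11/14 = 78.6%, Program A 6/9 = 66.7% → the mentoring program
Overall: the mentoring program 98/282 = 34.8%, Program A 81/264 = 30.7% → the mentoring program
The mentoring program wins overall and in every risk group — no reversal.

No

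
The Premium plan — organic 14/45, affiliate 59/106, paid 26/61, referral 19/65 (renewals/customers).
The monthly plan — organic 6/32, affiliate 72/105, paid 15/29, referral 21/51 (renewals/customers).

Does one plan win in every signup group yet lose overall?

Organic: the Premium plan 14/45 = 31.1%, the monthly plan 6/32 = 18.8% → the Premium plan
Affiliate: the Premium plan 59/106 = 55.7%, the monthly plan 72/105 = 68.6% → the monthly plan
Paid: the Premium plan 26/61 = 42.6%, the monthly plan 15/29 = 51.7% → the monthly plan
Referral: the Premium plan 19/65 = 29.2%, the monthly plan 21/51 = 41.2% → the monthly plan
Overall: the Premium plan 118/277 = 42.6%, the monthly plan 114/217 = 52.5% → the monthly plan
Neither sweeps: the Premium plan wins 1 of 4 groups, the monthly plan wins 3. The monthly plan wins overall but not every group — no Simpson reversal.

No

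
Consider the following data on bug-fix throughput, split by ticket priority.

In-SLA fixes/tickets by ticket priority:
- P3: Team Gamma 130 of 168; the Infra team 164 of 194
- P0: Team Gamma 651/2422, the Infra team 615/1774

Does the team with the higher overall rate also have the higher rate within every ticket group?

P3: Team Gamma 130/168 = 77.4%, the Infra team 164/194 = 84.5% → the Infra team
P0: Team Gamma 651/2422 = 26.9%, the Infra team 615/1774 = 34.7% → the Infra team
Overall: Team Gamma 781/2590 = 30.2%, the Infra team 779/1968 = 39.6% → the Infra team
The Infra team wins overall and in every ticket group — no reversal.

Yes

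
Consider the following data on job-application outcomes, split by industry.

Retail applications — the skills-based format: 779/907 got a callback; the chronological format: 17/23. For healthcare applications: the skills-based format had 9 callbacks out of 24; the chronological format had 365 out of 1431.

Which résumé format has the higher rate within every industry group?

Retail: the skills-based format 779/907 = 85.9%, the chronological format 17/23 = 73.9% → the skills-based format
Healthcare: the skills-based format 9/24 = 37.5%, the chronological format 365/1431 = 25.5% → the skills-based format
The skills-based format has the higher rate in both groups.

the skills-based format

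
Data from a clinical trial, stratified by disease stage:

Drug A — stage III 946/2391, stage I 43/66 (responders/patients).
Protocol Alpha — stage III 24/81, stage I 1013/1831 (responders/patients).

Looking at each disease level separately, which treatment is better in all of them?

Stage III: Drug A 946/2391 = 39.6%, Protocol Alpha 24/81 = 29.6% → Drug A
Stage I: Drug A 43/66 = 65.2%, Protocol Alpha 1013/1831 = 55.3% → Drug A
Drug A has the higher rate in both groups.

Drug A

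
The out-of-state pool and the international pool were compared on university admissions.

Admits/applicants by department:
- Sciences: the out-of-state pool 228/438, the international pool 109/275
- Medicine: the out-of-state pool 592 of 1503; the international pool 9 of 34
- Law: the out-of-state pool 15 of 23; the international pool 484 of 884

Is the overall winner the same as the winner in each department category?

No

Sciences: the out-of-state pool 228/438 = 52.1%, the international pool 109/275 = 39.6% → the out-of-state pool
Medicine: the out-of-state pool 592/1503 = 39.4%, the international pool 9/34 = 26.5% → the out-of-state pool
Law: the out-of-state pool 15/23 = 65.2%, the international pool 484/884 = 54.8% → the out-of-state pool
Overall: the out-of-state pool 835/1964 = 42.5%, the international pool 602/1193 = 50.5% → the international pool
The out-of-state pool wins each department group but the international pool wins overall — the comparison reverses. The out-of-state pool's applicants skew toward Medicine, which has a lower base rate.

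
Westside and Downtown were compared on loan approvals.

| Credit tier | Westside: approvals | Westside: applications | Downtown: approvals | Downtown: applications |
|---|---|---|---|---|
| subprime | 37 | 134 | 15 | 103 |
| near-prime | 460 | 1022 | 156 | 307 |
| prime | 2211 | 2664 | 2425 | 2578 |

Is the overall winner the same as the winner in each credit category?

No

Subprime: Westside 37/134 = 27.6%, Downtown 15/103 = 14.6% → Westside
Near-prime: Westside 460/1022 = 45.0%, Downtown 156/307 = 50.8% → Downtown
Prime: Westside 2211/2664 = 83.0%, Downtown 2425/2578 = 94.1% → Downtown
Overall: Westside 2708/3820 = 70.9%, Downtown 2596/2988 = 86.9% → Downtown
Neither sweeps: Westside wins 1 of 3 groups, Downtown wins 2. Downtown wins overall but not every group — no Simpson reversal.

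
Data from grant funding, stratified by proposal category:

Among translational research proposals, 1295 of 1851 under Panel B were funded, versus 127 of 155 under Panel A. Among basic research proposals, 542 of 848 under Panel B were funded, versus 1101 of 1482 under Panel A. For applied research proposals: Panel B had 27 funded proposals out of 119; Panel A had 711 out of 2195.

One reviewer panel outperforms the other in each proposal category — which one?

Translational research: Panel B 1295/1851 = 70.0%, Panel A 127/155 = 81.9% → Panel A
Basic research: Panel B 542/848 = 63.9%, Panel A 1101/1482 = 74.3% → Panel A
Applied research: Panel B 27/119 = 22.7%, Panel A 711/2195 = 32.4% → Panel A
Panel A has the higher rate in all 3 groups.

Panel A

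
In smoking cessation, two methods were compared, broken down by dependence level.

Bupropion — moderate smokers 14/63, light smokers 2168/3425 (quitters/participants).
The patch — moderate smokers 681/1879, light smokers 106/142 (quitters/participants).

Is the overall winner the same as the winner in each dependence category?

No

Moderate smokers: bupropion 14/63 = 22.2%, the patch 681/1879 = 36.2% → the patch
Light smokers: bupropion 2168/3425 = 63.3%, the patch 106/142 = 74.6% → the patch
Overall: bupropion 2182/3488 = 62.6%, the patch 787/2021 = 38.9% → bupropion
The patch wins each dependence group but bupropion wins overall — the comparison reverses. The patch's participants skew toward moderate smokers, which has a lower base rate.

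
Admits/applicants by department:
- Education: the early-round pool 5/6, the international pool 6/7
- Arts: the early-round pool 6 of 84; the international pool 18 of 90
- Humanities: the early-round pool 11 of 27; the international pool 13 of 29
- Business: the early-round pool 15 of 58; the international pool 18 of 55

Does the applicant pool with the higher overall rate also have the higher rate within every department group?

Education: the early-round pool 5/6 = 83.3%, the international pool 6/7 = 85.7% → the international pool
Arts: the early-round pool 6/84 = 7.1%, the international pool 18/90 = 20.0% → the international pool
Humanities: the early-round pool 11/27 = 40.7%, the international pool 13/29 = 44.8% → the international pool
Business: the early-round pool 15/58 = 25.9%, the international pool 18/55 = 32.7% → the international pool
Overall: the early-round pool 37/175 = 21.1%, the international pool 55/181 = 30.4% → the international pool
The international pool wins overall and in every department group — no reversal.

Yes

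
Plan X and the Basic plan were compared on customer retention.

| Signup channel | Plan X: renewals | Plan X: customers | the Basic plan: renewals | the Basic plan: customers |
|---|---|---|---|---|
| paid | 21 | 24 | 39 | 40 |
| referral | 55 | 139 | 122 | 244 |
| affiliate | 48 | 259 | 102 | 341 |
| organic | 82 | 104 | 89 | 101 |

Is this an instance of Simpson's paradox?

Paid: Plan X 21/24 = 87.5%, the Basic plan 39/40 = 97.5% → the Basic plan
Referral: Plan X 55/139 = 39.6%, the Basic plan 122/244 = 50.0% → the Basic plan
Affiliate: Plan X 48/259 = 18.5%, the Basic plan 102/341 = 29.9% → the Basic plan
Organic: Plan X 82/104 = 78.8%, the Basic plan 89/101 = 88.1% → the Basic plan
Overall: Plan X 206/526 = 39.2%, the Basic plan 352/726 = 48.5% → the Basic plan
The Basic plan wins overall and in every signup group — no reversal.

No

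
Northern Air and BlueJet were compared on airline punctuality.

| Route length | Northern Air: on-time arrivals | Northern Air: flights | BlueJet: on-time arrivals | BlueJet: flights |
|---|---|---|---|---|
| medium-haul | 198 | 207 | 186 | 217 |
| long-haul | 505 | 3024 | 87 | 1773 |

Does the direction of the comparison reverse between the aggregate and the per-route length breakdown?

Medium-haul: Northern Air 198/207 = 95.7%, BlueJet 186/217 = 85.7% → Northern Air
Long-haul: Northern Air 505/3024 = 16.7%, BlueJet 87/1773 = 4.9% → Northern Air
Overall: Northern Air 703/3231 = 21.8%, BlueJet 273/1990 = 13.7% → Northern Air
Northern Air wins overall and in every route group — no reversal.

No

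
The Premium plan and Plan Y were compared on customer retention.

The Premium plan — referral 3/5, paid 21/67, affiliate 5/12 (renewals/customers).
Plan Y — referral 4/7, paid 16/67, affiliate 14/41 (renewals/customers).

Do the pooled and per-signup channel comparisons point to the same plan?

Referral: the Premium plan 3/5 = 60.0%, Plan Y 4/7 = 57.1% → the Premium plan
Paid: the Premium plan 21/67 = 31.3%, Plan Y 16/67 = 23.9% → the Premium plan
Affiliate: the Premium plan 5/12 = 41.7%, Plan Y 14/41 = 34.1% → the Premium plan
Overall: the Premium plan 29/84 = 34.5%, Plan Y 34/115 = 29.6% → the Premium plan
The Premium plan wins overall and in every signup group — no reversal.

Yes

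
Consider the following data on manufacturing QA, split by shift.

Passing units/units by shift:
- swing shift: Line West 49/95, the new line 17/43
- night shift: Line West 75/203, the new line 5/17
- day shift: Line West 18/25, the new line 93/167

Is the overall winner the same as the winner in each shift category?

No

Swing shift: Line West 49/95 = 51.6%, the new line 17/43 = 39.5% → Line West
Night shift: Line West 75/203 = 36.9%, the new line 5/17 = 29.4% → Line West
Day shift: Line West 18/25 = 72.0%, the new line 93/167 = 55.7% → Line West
Overall: Line West 142/323 = 44.0%, the new line 115/227 = 50.7% → the new line
Line West wins each shift group but the new line wins overall — the comparison reverses. Line West's units skew toward night shift, which has a lower base rate.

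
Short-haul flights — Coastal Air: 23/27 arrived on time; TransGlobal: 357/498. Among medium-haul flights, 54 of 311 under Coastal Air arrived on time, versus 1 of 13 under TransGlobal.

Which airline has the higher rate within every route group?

Coastal Air

Short-haul: Coastal Air 23/27 = 85.2%, TransGlobal 357/498 = 71.7% → Coastal Air
Medium-haul: Coastal Air 54/311 = 17.4%, TransGlobal 1/13 = 7.7% → Coastal Air
Coastal Air has the higher rate in both groups.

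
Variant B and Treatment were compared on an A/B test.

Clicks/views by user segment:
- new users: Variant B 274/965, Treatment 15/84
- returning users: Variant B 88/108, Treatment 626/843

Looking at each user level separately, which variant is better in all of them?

New users: Variant B 274/965 = 28.4%, Treatment 15/84 = 17.9% → Variant B
Returning users: Variant B 88/108 = 81.5%, Treatment 626/843 = 74.3% → Variant B
Variant B has the higher rate in both groups.

Variant B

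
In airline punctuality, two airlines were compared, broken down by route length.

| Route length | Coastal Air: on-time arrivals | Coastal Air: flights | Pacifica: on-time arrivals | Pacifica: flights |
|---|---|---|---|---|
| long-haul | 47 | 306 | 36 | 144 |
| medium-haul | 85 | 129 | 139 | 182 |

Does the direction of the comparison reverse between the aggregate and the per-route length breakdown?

Long-haul: Coastal Air 47/306 = 15.4%, Pacifica 36/144 = 25.0% → Pacifica
Medium-haul: Coastal Air 85/129 = 65.9%, Pacifica 139/182 = 76.4% → Pacifica
Overall: Coastal Air 132/435 = 30.3%, Pacifica 175/326 = 53.7% → Pacifica
Pacifica wins overall and in every route group — no reversal.

No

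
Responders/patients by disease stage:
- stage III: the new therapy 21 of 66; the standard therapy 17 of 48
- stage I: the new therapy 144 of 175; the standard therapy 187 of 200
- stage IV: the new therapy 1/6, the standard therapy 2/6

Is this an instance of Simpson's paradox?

Stage III: the new therapy 21/66 = 31.8%, the standard therapy 17/48 = 35.4% → the standard therapy
Stage I: the new therapy 144/175 = 82.3%, the standard therapy 187/200 = 93.5% → the standard therapy
Stage IV: the new therapy 1/6 = 16.7%, the standard therapy 2/6 = 33.3% → the standard therapy
Overall: the new therapy 166/247 = 67.2%, the standard therapy 206/254 = 81.1% → the standard therapy
The standard therapy wins overall and in every disease group — no reversal.

No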